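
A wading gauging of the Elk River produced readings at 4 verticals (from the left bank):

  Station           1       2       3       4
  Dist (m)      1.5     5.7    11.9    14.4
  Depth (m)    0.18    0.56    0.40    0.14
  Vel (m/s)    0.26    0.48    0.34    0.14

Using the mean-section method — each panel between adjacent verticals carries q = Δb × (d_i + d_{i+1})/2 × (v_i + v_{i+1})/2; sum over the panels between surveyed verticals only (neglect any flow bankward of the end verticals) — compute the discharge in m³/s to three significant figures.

1.96 m³/s

Panel 1-2: Δb = 4.2 m, d̄ = (0.18+0.56)/2 = 0.37, v̄ = (0.26+0.48)/2 = 0.37 → q = 4.2×0.37×0.37 = 0.5750 m³/s
Panel 2-3: Δb = 6.2 m, d̄ = (0.56+0.40)/2 = 0.48, v̄ = (0.48+0.34)/2 = 0.41 → q = 6.2×0.48×0.41 = 1.220 m³/s
Panel 3-4: Δb = 2.5 m, d̄ = (0.40+0.14)/2 = 0.27, v̄ = (0.34+0.14)/2 = 0.24 → q = 2.5×0.27×0.24 = 0.1620 m³/s
Q = Σ q = 1.957 m³/s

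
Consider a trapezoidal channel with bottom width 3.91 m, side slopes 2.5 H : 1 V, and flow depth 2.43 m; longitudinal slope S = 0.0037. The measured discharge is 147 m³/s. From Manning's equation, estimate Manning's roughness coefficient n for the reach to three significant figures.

A = (b + z·y)·y = (3.91 + 2.5×2.43)×2.43 = 24.26 m²
P = b + 2y√(1+z²) = 3.91 + 2×2.43×√(1+2.5²) = 17.00 m
R = A/P = 24.26/17.00 = 1.428 m
n = (1/Q)·A·R^(2/3)·S^(1/2) = (1/147) × 24.26 × 1.268 × 0.06083 = 0.01273

0.0127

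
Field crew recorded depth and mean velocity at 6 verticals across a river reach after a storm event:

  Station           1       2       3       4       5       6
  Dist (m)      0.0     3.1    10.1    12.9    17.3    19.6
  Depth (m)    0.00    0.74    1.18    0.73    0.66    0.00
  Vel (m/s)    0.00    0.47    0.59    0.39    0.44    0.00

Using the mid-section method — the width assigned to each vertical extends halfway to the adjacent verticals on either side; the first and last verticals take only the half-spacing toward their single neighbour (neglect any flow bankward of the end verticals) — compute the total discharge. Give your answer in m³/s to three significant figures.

w_2 = (10.1 − 0.0)/2 = 5.05 m; q_2 = 0.47 × 0.74 × 5.05 = 1.756 m³/s
w_3 = (12.9 − 3.1)/2 = 4.9 m; q_3 = 0.59 × 1.18 × 4.9 = 3.411 m³/s
w_4 = (17.3 − 10.1)/2 = 3.6 m; q_4 = 0.39 × 0.73 × 3.6 = 1.025 m³/s
w_5 = (19.6 − 12.9)/2 = 3.35 m; q_5 = 0.44 × 0.66 × 3.35 = 0.9728 m³/s
Stations 1, 6 contribute zero (depth or velocity is 0).
Q = Σ qᵢ = 7.166 m³/s

7.17 m³/s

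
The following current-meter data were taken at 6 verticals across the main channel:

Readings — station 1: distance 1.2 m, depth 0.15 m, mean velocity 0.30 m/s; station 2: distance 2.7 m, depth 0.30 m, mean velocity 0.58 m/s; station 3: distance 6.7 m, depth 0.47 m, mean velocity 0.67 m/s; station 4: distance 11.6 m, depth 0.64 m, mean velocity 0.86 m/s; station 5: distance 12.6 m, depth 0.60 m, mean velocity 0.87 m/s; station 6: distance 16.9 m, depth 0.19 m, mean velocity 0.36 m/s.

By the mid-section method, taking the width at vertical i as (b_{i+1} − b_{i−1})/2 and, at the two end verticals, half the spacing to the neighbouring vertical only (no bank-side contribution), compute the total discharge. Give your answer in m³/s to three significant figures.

5.07 m³/s

w_1 = (2.7 − 1.2)/2 = 0.75 m; q_1 = 0.30 × 0.15 × 0.75 = 0.03375 m³/s
w_2 = (6.7 − 1.2)/2 = 2.75 m; q_2 = 0.58 × 0.30 × 2.75 = 0.4785 m³/s
w_3 = (11.6 − 2.7)/2 = 4.45 m; q_3 = 0.67 × 0.47 × 4.45 = 1.401 m³/s
w_4 = (12.6 − 6.7)/2 = 2.95 m; q_4 = 0.86 × 0.64 × 2.95 = 1.624 m³/s
w_5 = (16.9 − 11.6)/2 = 2.65 m; q_5 = 0.87 × 0.60 × 2.65 = 1.383 m³/s
w_6 = (16.9 − 12.6)/2 = 2.15 m; q_6 = 0.36 × 0.19 × 2.15 = 0.1471 m³/s
Q = Σ qᵢ = 5.068 m³/s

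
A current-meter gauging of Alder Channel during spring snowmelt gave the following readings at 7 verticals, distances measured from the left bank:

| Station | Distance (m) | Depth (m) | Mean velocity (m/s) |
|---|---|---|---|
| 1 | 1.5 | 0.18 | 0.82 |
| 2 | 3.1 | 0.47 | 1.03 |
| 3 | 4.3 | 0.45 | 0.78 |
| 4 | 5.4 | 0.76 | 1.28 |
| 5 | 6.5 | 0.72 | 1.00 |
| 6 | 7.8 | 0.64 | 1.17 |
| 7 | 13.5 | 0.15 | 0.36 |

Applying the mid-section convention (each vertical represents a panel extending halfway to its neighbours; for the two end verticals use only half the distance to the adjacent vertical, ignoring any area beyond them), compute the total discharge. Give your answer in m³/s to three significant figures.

5.91 m³/s

w_1 = (3.1 − 1.5)/2 = 0.8 m; q_1 = 0.82 × 0.18 × 0.8 = 0.1181 m³/s
w_2 = (4.3 − 1.5)/2 = 1.4 m; q_2 = 1.03 × 0.47 × 1.4 = 0.6777 m³/s
w_3 = (5.4 − 3.1)/2 = 1.15 m; q_3 = 0.78 × 0.45 × 1.15 = 0.4037 m³/s
w_4 = (6.5 − 4.3)/2 = 1.1 m; q_4 = 1.28 × 0.76 × 1.1 = 1.070 m³/s
w_5 = (7.8 − 5.4)/2 = 1.2 m; q_5 = 1.00 × 0.72 × 1.2 = 0.8640 m³/s
w_6 = (13.5 − 6.5)/2 = 3.5 m; q_6 = 1.17 × 0.64 × 3.5 = 2.621 m³/s
w_7 = (13.5 − 7.8)/2 = 2.85 m; q_7 = 0.36 × 0.15 × 2.85 = 0.1539 m³/s
Q = Σ qᵢ = 5.908 m³/s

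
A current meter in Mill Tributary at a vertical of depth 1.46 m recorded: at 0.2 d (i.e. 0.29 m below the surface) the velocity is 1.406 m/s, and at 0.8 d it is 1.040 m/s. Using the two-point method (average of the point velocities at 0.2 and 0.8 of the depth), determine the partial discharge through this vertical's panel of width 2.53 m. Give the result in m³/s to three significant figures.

4.52 m³/s

v̄ = (1.406 + 1.040) / 2 = 1.223 m/s
q = v̄ × d × w = 1.223 × 1.46 × 2.53 = 4.518 m³/s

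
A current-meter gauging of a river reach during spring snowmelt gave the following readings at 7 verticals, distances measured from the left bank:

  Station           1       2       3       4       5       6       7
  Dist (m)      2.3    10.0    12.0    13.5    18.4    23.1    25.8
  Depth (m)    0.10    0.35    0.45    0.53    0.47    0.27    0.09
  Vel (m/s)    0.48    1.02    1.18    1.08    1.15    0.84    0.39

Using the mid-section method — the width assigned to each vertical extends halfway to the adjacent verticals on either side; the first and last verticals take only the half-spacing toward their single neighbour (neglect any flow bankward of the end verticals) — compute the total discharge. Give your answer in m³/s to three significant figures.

8.16 m³/s

w_1 = (10.0 − 2.3)/2 = 3.85 m; q_1 = 0.48 × 0.10 × 3.85 = 0.1848 m³/s
w_2 = (12.0 − 2.3)/2 = 4.85 m; q_2 = 1.02 × 0.35 × 4.85 = 1.731 m³/s
w_3 = (13.5 − 10.0)/2 = 1.75 m; q_3 = 1.18 × 0.45 × 1.75 = 0.9293 m³/s
w_4 = (18.4 − 12.0)/2 = 3.2 m; q_4 = 1.08 × 0.53 × 3.2 = 1.832 m³/s
w_5 = (23.1 − 13.5)/2 = 4.8 m; q_5 = 1.15 × 0.47 × 4.8 = 2.594 m³/s
w_6 = (25.8 − 18.4)/2 = 3.7 m; q_6 = 0.84 × 0.27 × 3.7 = 0.8392 m³/s
w_7 = (25.8 − 23.1)/2 = 1.35 m; q_7 = 0.39 × 0.09 × 1.35 = 0.04739 m³/s
Q = Σ qᵢ = 8.158 m³/s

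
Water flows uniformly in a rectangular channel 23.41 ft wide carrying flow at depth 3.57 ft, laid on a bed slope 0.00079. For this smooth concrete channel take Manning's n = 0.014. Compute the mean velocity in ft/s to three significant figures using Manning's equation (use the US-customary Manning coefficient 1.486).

5.84 ft/s

A = b·y = 23.41 × 3.57 = 83.57 ft²
P = b + 2y = 23.41 + 2×3.57 = 30.55 ft
R = A/P = 83.57/30.55 = 2.736 ft
Q = (1.486/n)·A·R^(2/3)·S^(1/2) = (1.486/0.014) × 83.57 × 2.736^(2/3) × 0.00079^(1/2) = 487.7 ft³/s
V = Q/A = 487.7/83.57 = 5.835 ft/s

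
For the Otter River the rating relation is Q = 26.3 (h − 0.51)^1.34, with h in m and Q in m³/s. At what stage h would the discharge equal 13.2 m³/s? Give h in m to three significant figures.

h − h₀ = (Q/C)^(1/b) = (13.2/26.3)^(1/1.34) = 0.5978 m
h = 0.51 + 0.5978 = 1.108 m

1.11 m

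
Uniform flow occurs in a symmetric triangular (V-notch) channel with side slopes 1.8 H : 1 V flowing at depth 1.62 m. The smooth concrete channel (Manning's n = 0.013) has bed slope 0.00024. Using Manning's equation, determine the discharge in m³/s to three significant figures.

A = z·y² = 1.8×1.62² = 4.724 m²
P = 2y√(1+z²) = 2×1.62×√(1+1.8²) = 6.672 m
R = A/P = 4.724/6.672 = 0.7081 m
Q = (1/n)·A·R^(2/3)·S^(1/2) = (1/0.013) × 4.724 × 0.7081^(2/3) × 0.00024^(1/2) = 4.472 m³/s

4.47 m³/s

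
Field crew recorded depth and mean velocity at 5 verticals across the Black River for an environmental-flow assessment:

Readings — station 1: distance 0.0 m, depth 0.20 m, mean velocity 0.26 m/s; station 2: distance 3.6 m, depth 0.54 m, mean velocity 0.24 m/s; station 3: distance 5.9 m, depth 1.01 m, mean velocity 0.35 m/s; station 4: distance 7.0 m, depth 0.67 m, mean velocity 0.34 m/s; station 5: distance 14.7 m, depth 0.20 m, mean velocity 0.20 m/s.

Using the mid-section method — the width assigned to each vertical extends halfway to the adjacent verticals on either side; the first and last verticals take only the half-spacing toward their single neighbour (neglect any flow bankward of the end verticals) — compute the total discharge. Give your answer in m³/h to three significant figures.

w_1 = (3.6 − 0.0)/2 = 1.8 m; q_1 = 0.26 × 0.20 × 1.8 = 0.09360 m³/s
w_2 = (5.9 − 0.0)/2 = 2.95 m; q_2 = 0.24 × 0.54 × 2.95 = 0.3823 m³/s
w_3 = (7.0 − 3.6)/2 = 1.7 m; q_3 = 0.35 × 1.01 × 1.7 = 0.6010 m³/s
w_4 = (14.7 − 5.9)/2 = 4.4 m; q_4 = 0.34 × 0.67 × 4.4 = 1.002 m³/s
w_5 = (14.7 − 7.0)/2 = 3.85 m; q_5 = 0.20 × 0.20 × 3.85 = 0.1540 m³/s
Q = Σ qᵢ = 2.233 m³/s
= 2.233 × 3600 = 8039 m³/h

8040 m³/h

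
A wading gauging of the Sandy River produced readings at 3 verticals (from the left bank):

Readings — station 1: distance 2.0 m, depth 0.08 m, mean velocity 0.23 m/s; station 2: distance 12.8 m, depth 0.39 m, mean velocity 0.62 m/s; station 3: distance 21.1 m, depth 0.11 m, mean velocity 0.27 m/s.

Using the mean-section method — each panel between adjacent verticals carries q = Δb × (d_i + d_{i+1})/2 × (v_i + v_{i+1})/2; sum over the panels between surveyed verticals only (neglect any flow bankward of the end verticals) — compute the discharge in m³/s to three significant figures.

2.00 m³/s

Panel 1-2: Δb = 10.8 m, d̄ = (0.08+0.39)/2 = 0.235, v̄ = (0.23+0.62)/2 = 0.425 → q = 10.8×0.235×0.425 = 1.079 m³/s
Panel 2-3: Δb = 8.3 m, d̄ = (0.39+0.11)/2 = 0.25, v̄ = (0.62+0.27)/2 = 0.445 → q = 8.3×0.25×0.445 = 0.9234 m³/s
Q = Σ q = 2.002 m³/s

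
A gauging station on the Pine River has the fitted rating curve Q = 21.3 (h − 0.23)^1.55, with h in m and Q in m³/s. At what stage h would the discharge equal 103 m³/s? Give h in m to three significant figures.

2.99 m

h − h₀ = (Q/C)^(1/b) = (103/21.3)^(1/1.55) = 2.764 m
h = 0.23 + 2.764 = 2.994 m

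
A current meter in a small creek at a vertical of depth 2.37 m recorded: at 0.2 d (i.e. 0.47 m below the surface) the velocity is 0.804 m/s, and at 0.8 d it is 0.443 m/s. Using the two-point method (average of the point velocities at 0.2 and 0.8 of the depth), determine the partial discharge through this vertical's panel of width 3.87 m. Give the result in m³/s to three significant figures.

5.72 m³/s

v̄ = (0.804 + 0.443) / 2 = 0.6235 m/s
q = v̄ × d × w = 0.6235 × 2.37 × 3.87 = 5.719 m³/s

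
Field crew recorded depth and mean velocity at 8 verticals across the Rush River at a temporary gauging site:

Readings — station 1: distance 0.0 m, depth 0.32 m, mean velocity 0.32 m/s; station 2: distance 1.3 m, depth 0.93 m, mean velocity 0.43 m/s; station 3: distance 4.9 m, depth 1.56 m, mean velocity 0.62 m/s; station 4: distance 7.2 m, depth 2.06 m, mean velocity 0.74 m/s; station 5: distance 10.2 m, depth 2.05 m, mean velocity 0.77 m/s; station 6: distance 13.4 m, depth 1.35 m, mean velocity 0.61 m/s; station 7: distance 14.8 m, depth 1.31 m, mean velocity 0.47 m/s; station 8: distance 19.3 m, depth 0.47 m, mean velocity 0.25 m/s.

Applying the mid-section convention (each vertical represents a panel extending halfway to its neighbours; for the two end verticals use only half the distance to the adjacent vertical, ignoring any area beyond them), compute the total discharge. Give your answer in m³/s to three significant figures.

w_1 = (1.3 − 0.0)/2 = 0.65 m; q_1 = 0.32 × 0.32 × 0.65 = 0.06656 m³/s
w_2 = (4.9 − 0.0)/2 = 2.45 m; q_2 = 0.43 × 0.93 × 2.45 = 0.9798 m³/s
w_3 = (7.2 − 1.3)/2 = 2.95 m; q_3 = 0.62 × 1.56 × 2.95 = 2.853 m³/s
w_4 = (10.2 − 4.9)/2 = 2.65 m; q_4 = 0.74 × 2.06 × 2.65 = 4.040 m³/s
w_5 = (13.4 − 7.2)/2 = 3.1 m; q_5 = 0.77 × 2.05 × 3.1 = 4.893 m³/s
w_6 = (14.8 − 10.2)/2 = 2.3 m; q_6 = 0.61 × 1.35 × 2.3 = 1.894 m³/s
w_7 = (19.3 − 13.4)/2 = 2.95 m; q_7 = 0.47 × 1.31 × 2.95 = 1.816 m³/s
w_8 = (19.3 − 14.8)/2 = 2.25 m; q_8 = 0.25 × 0.47 × 2.25 = 0.2644 m³/s
Q = Σ qᵢ = 16.81 m³/s

16.8 m³/s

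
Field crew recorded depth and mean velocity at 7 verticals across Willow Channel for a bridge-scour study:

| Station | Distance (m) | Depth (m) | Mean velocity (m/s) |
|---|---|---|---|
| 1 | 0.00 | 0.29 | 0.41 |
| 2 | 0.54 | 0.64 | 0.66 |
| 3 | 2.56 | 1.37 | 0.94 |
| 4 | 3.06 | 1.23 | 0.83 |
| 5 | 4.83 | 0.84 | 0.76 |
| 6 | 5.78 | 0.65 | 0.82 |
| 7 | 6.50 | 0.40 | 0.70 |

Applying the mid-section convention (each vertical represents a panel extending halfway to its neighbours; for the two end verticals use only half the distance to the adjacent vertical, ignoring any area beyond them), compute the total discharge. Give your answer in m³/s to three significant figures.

w_1 = (0.54 − 0.00)/2 = 0.27 m; q_1 = 0.41 × 0.29 × 0.27 = 0.03210 m³/s
w_2 = (2.56 − 0.00)/2 = 1.28 m; q_2 = 0.66 × 0.64 × 1.28 = 0.5407 m³/s
w_3 = (3.06 − 0.54)/2 = 1.26 m; q_3 = 0.94 × 1.37 × 1.26 = 1.623 m³/s
w_4 = (4.83 − 2.56)/2 = 1.135 m; q_4 = 0.83 × 1.23 × 1.135 = 1.159 m³/s
w_5 = (5.78 − 3.06)/2 = 1.36 m; q_5 = 0.76 × 0.84 × 1.36 = 0.8682 m³/s
w_6 = (6.50 − 4.83)/2 = 0.835 m; q_6 = 0.82 × 0.65 × 0.835 = 0.4451 m³/s
w_7 = (6.50 − 5.78)/2 = 0.36 m; q_7 = 0.70 × 0.40 × 0.36 = 0.1008 m³/s
Q = Σ qᵢ = 4.768 m³/s

4.77 m³/s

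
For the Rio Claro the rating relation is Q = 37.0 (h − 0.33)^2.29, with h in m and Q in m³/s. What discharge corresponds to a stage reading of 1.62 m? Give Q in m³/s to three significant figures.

66.3 m³/s

Q = 37.0 × (1.62 − 0.33)^2.29 = 37.0 × 1.29^2.29 = 66.29 m³/s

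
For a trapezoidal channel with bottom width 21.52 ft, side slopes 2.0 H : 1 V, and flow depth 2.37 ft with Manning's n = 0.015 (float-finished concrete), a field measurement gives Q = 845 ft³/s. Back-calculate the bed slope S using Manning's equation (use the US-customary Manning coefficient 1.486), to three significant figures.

0.00778

A = (b + z·y)·y = (21.52 + 2.0×2.37)×2.37 = 62.24 ft²
P = b + 2y√(1+z²) = 21.52 + 2×2.37×√(1+2.0²) = 32.12 ft
R = A/P = 62.24/32.12 = 1.938 ft
S = (Q·n / (1.486·A·R^(2/3)))² = (845×0.015 / (1.486×62.24×1.554))² = 0.007776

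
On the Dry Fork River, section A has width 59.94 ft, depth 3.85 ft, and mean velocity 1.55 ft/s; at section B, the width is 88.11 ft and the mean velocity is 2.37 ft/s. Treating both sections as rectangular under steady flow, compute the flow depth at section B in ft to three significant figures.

Q = A₁V₁ = (59.94×3.85) × 1.55 = 357.7 ft³/s
d₂ = Q/(b₂ V₂) = 357.7/(88.11×2.37) = 1.713 ft

1.71 ft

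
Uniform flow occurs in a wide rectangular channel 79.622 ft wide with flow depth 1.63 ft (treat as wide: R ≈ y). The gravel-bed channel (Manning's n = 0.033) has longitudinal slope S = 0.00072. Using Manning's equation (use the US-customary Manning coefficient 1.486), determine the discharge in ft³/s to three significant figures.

217 ft³/s

A = b·y = 79.622 × 1.63 = 129.8 ft²
Wide channel: R ≈ y = 1.63 ft
Q = (1.486/n)·A·R^(2/3)·S^(1/2) = (1.486/0.033) × 129.8 × 1.630^(2/3) × 0.00072^(1/2) = 217.2 ft³/s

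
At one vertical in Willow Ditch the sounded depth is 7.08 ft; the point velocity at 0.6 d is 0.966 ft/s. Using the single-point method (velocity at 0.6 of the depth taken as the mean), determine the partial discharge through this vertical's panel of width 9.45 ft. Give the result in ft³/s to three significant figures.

v̄ = v₀.₆ = 0.966 ft/s
q = v̄ × d × w = 0.9660 × 7.08 × 9.45 = 64.63 ft³/s

64.6 ft³/s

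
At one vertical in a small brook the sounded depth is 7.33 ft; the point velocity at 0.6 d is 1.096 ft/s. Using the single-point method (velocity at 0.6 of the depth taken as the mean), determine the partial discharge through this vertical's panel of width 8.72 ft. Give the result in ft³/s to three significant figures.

v̄ = v₀.₆ = 1.096 ft/s
q = v̄ × d × w = 1.096 × 7.33 × 8.72 = 70.05 ft³/s

70.1 ft³/s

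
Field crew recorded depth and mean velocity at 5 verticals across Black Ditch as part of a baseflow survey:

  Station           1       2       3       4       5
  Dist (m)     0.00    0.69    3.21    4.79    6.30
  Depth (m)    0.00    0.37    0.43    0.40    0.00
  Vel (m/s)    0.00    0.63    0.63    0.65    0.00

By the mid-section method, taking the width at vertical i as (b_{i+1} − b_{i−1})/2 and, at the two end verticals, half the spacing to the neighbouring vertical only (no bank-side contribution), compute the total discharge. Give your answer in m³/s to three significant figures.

1.33 m³/s

w_2 = (3.21 − 0.00)/2 = 1.605 m; q_2 = 0.63 × 0.37 × 1.605 = 0.3741 m³/s
w_3 = (4.79 − 0.69)/2 = 2.05 m; q_3 = 0.63 × 0.43 × 2.05 = 0.5553 m³/s
w_4 = (6.30 − 3.21)/2 = 1.545 m; q_4 = 0.65 × 0.40 × 1.545 = 0.4017 m³/s
Stations 1, 5 contribute zero (depth or velocity is 0).
Q = Σ qᵢ = 1.331 m³/s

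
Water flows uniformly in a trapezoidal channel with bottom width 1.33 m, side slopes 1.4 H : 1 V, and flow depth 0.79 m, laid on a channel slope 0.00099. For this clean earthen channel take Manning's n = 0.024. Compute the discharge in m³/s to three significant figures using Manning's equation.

A = (b + z·y)·y = (1.33 + 1.4×0.79)×0.79 = 1.924 m²
P = b + 2y√(1+z²) = 1.33 + 2×0.79×√(1+1.4²) = 4.048 m
R = A/P = 1.924/4.048 = 0.4754 m
Q = (1/n)·A·R^(2/3)·S^(1/2) = (1/0.024) × 1.924 × 0.4754^(2/3) × 0.00099^(1/2) = 1.537 m³/s

1.54 m³/s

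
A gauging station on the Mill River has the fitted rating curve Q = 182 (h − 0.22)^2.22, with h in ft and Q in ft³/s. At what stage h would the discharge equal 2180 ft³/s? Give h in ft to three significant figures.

3.28 ft

h − h₀ = (Q/C)^(1/b) = (2180/182)^(1/2.22) = 3.060 ft
h = 0.22 + 3.060 = 3.280 ft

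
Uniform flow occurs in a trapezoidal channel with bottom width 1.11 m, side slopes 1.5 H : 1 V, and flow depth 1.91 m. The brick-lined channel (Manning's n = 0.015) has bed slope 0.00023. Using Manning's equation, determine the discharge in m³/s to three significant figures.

A = (b + z·y)·y = (1.11 + 1.5×1.91)×1.91 = 7.592 m²
P = b + 2y√(1+z²) = 1.11 + 2×1.91×√(1+1.5²) = 7.997 m
R = A/P = 7.592/7.997 = 0.9494 m
Q = (1/n)·A·R^(2/3)·S^(1/2) = (1/0.015) × 7.592 × 0.9494^(2/3) × 0.00023^(1/2) = 7.415 m³/s

7.42 m³/s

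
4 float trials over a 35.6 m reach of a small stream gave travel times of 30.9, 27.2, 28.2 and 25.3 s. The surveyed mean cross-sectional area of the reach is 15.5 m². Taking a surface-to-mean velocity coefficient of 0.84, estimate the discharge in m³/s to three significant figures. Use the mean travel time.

16.6 m³/s

t̄ = (30.9 + 27.2 + 28.2 + 25.3) / 4 = 27.9 s
v_surface = L / t̄ = 35.6 / 27.9 = 1.276 m/s
v_mean = 0.84 × 1.276 = 1.072 m/s
Q = A × v_mean = 15.5 × 1.072 = 16.61 m³/s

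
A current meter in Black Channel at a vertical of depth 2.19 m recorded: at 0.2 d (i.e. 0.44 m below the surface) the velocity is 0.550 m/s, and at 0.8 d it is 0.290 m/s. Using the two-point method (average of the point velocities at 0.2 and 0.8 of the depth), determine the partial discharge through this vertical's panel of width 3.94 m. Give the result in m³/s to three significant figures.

v̄ = (0.550 + 0.290) / 2 = 0.4200 m/s
q = v̄ × d × w = 0.4200 × 2.19 × 3.94 = 3.624 m³/s

3.62 m³/s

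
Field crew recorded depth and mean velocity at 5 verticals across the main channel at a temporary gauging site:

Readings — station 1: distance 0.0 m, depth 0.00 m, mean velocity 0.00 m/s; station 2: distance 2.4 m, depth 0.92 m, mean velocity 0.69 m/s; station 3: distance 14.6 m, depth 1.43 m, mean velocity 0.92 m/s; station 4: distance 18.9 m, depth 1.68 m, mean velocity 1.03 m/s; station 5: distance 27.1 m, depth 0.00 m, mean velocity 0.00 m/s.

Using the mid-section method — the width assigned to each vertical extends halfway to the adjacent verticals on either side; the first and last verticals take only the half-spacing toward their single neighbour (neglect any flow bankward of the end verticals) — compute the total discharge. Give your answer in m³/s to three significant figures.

26.3 m³/s

w_2 = (14.6 − 0.0)/2 = 7.3 m; q_2 = 0.69 × 0.92 × 7.3 = 4.634 m³/s
w_3 = (18.9 − 2.4)/2 = 8.25 m; q_3 = 0.92 × 1.43 × 8.25 = 10.85 m³/s
w_4 = (27.1 − 14.6)/2 = 6.25 m; q_4 = 1.03 × 1.68 × 6.25 = 10.82 m³/s
Stations 1, 5 contribute zero (depth or velocity is 0).
Q = Σ qᵢ = 26.30 m³/s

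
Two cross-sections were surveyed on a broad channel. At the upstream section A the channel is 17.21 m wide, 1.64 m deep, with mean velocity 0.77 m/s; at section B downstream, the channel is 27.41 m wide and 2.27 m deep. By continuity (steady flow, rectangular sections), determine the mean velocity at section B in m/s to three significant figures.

Q = A₁V₁ = (17.21×1.64) × 0.77 = 21.73 m³/s
A₂ = 27.41 × 2.27 = 62.22 m²
V₂ = Q/A₂ = 21.73/62.22 = 0.3493 m/s

0.349 m/s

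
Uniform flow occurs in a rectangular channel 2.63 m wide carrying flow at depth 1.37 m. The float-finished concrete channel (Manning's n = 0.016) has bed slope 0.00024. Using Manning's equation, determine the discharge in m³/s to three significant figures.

2.67 m³/s

A = b·y = 2.63 × 1.37 = 3.603 m²
P = b + 2y = 2.63 + 2×1.37 = 5.370 m
R = A/P = 3.603/5.370 = 0.6710 m
Q = (1/n)·A·R^(2/3)·S^(1/2) = (1/0.016) × 3.603 × 0.6710^(2/3) × 0.00024^(1/2) = 2.674 m³/s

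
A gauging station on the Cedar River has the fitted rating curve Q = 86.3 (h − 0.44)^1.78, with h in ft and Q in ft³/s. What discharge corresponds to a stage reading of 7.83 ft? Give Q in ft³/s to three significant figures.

3040 ft³/s

Q = 86.3 × (7.83 − 0.44)^1.78 = 86.3 × 7.39^1.78 = 3035 ft³/s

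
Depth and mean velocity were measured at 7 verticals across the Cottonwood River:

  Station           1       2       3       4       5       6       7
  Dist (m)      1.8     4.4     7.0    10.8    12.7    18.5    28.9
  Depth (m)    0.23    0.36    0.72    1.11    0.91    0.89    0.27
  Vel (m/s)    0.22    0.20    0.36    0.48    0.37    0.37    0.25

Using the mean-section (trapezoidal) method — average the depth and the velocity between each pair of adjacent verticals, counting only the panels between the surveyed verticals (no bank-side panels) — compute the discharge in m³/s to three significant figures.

6.63 m³/s

Panel 1-2: Δb = 2.6 m, d̄ = (0.23+0.36)/2 = 0.295, v̄ = (0.22+0.20)/2 = 0.21 → q = 2.6×0.295×0.21 = 0.1611 m³/s
Panel 2-3: Δb = 2.6 m, d̄ = (0.36+0.72)/2 = 0.54, v̄ = (0.20+0.36)/2 = 0.28 → q = 2.6×0.54×0.28 = 0.3931 m³/s
Panel 3-4: Δb = 3.8 m, d̄ = (0.72+1.11)/2 = 0.915, v̄ = (0.36+0.48)/2 = 0.42 → q = 3.8×0.915×0.42 = 1.460 m³/s
Panel 4-5: Δb = 1.9 m, d̄ = (1.11+0.91)/2 = 1.01, v̄ = (0.48+0.37)/2 = 0.425 → q = 1.9×1.01×0.425 = 0.8156 m³/s
Panel 5-6: Δb = 5.8 m, d̄ = (0.91+0.89)/2 = 0.9, v̄ = (0.37+0.37)/2 = 0.37 → q = 5.8×0.9×0.37 = 1.931 m³/s
Panel 6-7: Δb = 10.4 m, d̄ = (0.89+0.27)/2 = 0.58, v̄ = (0.37+0.25)/2 = 0.31 → q = 10.4×0.58×0.31 = 1.870 m³/s
Q = Σ q = 6.631 m³/s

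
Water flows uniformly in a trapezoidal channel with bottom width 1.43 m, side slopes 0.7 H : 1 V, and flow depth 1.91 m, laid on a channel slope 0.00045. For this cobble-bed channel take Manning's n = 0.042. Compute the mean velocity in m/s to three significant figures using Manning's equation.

0.459 m/s

A = (b + z·y)·y = (1.43 + 0.7×1.91)×1.91 = 5.285 m²
P = b + 2y√(1+z²) = 1.43 + 2×1.91×√(1+0.7²) = 6.093 m
R = A/P = 5.285/6.093 = 0.8674 m
Q = (1/n)·A·R^(2/3)·S^(1/2) = (1/0.042) × 5.285 × 0.8674^(2/3) × 0.00045^(1/2) = 2.428 m³/s
V = Q/A = 2.428/5.285 = 0.4594 m/s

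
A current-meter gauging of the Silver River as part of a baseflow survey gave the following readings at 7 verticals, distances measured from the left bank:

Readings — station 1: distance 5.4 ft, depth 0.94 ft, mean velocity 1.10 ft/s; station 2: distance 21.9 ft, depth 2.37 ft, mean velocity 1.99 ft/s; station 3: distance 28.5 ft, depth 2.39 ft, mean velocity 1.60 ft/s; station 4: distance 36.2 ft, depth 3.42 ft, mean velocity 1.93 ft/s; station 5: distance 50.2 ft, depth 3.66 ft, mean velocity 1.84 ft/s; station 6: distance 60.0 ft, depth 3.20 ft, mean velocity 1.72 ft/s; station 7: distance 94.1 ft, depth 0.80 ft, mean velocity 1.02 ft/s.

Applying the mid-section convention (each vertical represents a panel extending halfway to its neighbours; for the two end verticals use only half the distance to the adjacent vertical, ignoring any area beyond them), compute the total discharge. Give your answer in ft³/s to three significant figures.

377 ft³/s

w_1 = (21.9 − 5.4)/2 = 8.25 ft; q_1 = 1.10 × 0.94 × 8.25 = 8.531 ft³/s
w_2 = (28.5 − 5.4)/2 = 11.55 ft; q_2 = 1.99 × 2.37 × 11.55 = 54.47 ft³/s
w_3 = (36.2 − 21.9)/2 = 7.15 ft; q_3 = 1.60 × 2.39 × 7.15 = 27.34 ft³/s
w_4 = (50.2 − 28.5)/2 = 10.85 ft; q_4 = 1.93 × 3.42 × 10.85 = 71.62 ft³/s
w_5 = (60.0 − 36.2)/2 = 11.9 ft; q_5 = 1.84 × 3.66 × 11.9 = 80.14 ft³/s
w_6 = (94.1 − 50.2)/2 = 21.95 ft; q_6 = 1.72 × 3.20 × 21.95 = 120.8 ft³/s
w_7 = (94.1 − 60.0)/2 = 17.05 ft; q_7 = 1.02 × 0.80 × 17.05 = 13.91 ft³/s
Q = Σ qᵢ = 376.8 ft³/s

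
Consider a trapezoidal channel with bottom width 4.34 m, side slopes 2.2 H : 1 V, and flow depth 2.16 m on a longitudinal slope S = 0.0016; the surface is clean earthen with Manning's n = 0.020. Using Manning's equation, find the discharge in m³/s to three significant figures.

47.5 m³/s

A = (b + z·y)·y = (4.34 + 2.2×2.16)×2.16 = 19.64 m²
P = b + 2y√(1+z²) = 4.34 + 2×2.16×√(1+2.2²) = 14.78 m
R = A/P = 19.64/14.78 = 1.329 m
Q = (1/n)·A·R^(2/3)·S^(1/2) = (1/0.020) × 19.64 × 1.329^(2/3) × 0.0016^(1/2) = 47.47 m³/s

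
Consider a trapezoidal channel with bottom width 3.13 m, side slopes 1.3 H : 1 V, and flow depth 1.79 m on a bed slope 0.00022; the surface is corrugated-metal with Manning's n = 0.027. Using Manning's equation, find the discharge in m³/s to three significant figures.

A = (b + z·y)·y = (3.13 + 1.3×1.79)×1.79 = 9.768 m²
P = b + 2y√(1+z²) = 3.13 + 2×1.79×√(1+1.3²) = 9.002 m
R = A/P = 9.768/9.002 = 1.085 m
Q = (1/n)·A·R^(2/3)·S^(1/2) = (1/0.027) × 9.768 × 1.085^(2/3) × 0.00022^(1/2) = 5.666 m³/s

5.67 m³/s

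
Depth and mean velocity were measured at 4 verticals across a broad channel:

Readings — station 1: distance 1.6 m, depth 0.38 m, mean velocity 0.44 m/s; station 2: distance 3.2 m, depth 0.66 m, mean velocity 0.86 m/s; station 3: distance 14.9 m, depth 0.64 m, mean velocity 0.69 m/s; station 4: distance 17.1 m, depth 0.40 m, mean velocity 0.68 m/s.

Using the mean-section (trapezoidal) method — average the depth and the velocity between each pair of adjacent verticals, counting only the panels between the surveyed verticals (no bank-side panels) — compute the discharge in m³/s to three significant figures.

Panel 1-2: Δb = 1.6 m, d̄ = (0.38+0.66)/2 = 0.52, v̄ = (0.44+0.86)/2 = 0.65 → q = 1.6×0.52×0.65 = 0.5408 m³/s
Panel 2-3: Δb = 11.7 m, d̄ = (0.66+0.64)/2 = 0.65, v̄ = (0.86+0.69)/2 = 0.775 → q = 11.7×0.65×0.775 = 5.894 m³/s
Panel 3-4: Δb = 2.2 m, d̄ = (0.64+0.40)/2 = 0.52, v̄ = (0.69+0.68)/2 = 0.685 → q = 2.2×0.52×0.685 = 0.7836 m³/s
Q = Σ q = 7.218 m³/s

7.22 m³/s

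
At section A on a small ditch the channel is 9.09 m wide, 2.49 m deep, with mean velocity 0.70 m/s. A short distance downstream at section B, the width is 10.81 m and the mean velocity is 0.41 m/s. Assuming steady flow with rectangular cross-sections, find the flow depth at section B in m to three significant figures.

Q = A₁V₁ = (9.09×2.49) × 0.70 = 15.84 m³/s
d₂ = Q/(b₂ V₂) = 15.84/(10.81×0.41) = 3.575 m

3.57 m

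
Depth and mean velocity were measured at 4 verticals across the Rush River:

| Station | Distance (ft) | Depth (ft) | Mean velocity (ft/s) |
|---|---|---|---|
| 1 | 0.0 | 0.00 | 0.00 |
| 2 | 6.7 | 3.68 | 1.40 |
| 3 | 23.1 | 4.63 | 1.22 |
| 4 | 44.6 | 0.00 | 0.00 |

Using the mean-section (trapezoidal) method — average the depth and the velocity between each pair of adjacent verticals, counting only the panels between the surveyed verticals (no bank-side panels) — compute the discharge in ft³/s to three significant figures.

128 ft³/s

Panel 1-2: Δb = 6.7 ft, d̄ = (0.00+3.68)/2 = 1.84, v̄ = (0.00+1.40)/2 = 0.7 → q = 6.7×1.84×0.7 = 8.630 ft³/s
Panel 2-3: Δb = 16.4 ft, d̄ = (3.68+4.63)/2 = 4.155, v̄ = (1.40+1.22)/2 = 1.31 → q = 16.4×4.155×1.31 = 89.27 ft³/s
Panel 3-4: Δb = 21.5 ft, d̄ = (4.63+0.00)/2 = 2.315, v̄ = (1.22+0.00)/2 = 0.61 → q = 21.5×2.315×0.61 = 30.36 ft³/s
Q = Σ q = 128.3 ft³/s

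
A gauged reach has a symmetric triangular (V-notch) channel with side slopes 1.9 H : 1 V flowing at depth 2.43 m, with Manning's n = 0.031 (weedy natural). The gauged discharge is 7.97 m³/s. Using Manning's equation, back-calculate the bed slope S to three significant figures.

A = z·y² = 1.9×2.43² = 11.22 m²
P = 2y√(1+z²) = 2×2.43×√(1+1.9²) = 10.43 m
R = A/P = 11.22/10.43 = 1.075 m
S = (Q·n / (1·A·R^(2/3)))² = (7.97×0.031 / (1×11.22×1.050))² = 0.0004403

0.000440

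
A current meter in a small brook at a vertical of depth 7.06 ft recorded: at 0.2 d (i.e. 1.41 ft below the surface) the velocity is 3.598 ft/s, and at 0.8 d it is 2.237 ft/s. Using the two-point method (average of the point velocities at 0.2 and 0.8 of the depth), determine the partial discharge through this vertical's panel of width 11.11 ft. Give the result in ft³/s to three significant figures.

229 ft³/s

v̄ = (3.598 + 2.237) / 2 = 2.918 ft/s
q = v̄ × d × w = 2.918 × 7.06 × 11.11 = 228.8 ft³/s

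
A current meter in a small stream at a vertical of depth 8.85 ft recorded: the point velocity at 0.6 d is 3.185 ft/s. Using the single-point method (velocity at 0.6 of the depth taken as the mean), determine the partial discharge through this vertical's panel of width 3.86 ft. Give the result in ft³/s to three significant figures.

109 ft³/s

v̄ = v₀.₆ = 3.185 ft/s
q = v̄ × d × w = 3.185 × 8.85 × 3.86 = 108.8 ft³/s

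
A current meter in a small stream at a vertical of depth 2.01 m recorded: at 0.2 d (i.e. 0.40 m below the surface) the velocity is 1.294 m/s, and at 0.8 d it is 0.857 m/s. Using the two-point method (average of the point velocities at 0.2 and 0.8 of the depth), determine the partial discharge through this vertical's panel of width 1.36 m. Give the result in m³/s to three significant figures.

v̄ = (1.294 + 0.857) / 2 = 1.076 m/s
q = v̄ × d × w = 1.076 × 2.01 × 1.36 = 2.940 m³/s

2.94 m³/s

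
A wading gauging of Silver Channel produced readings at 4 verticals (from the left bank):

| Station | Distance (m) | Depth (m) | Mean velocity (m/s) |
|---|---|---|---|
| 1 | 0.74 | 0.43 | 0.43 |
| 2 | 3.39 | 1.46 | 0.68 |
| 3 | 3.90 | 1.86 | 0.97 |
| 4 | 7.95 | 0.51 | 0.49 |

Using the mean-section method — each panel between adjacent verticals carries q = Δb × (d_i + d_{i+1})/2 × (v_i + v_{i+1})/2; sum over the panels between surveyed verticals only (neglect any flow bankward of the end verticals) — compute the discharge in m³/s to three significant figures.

5.59 m³/s

Panel 1-2: Δb = 2.65 m, d̄ = (0.43+1.46)/2 = 0.945, v̄ = (0.43+0.68)/2 = 0.555 → q = 2.65×0.945×0.555 = 1.390 m³/s
Panel 2-3: Δb = 0.51 m, d̄ = (1.46+1.86)/2 = 1.66, v̄ = (0.68+0.97)/2 = 0.825 → q = 0.51×1.66×0.825 = 0.6984 m³/s
Panel 3-4: Δb = 4.05 m, d̄ = (1.86+0.51)/2 = 1.185, v̄ = (0.97+0.49)/2 = 0.73 → q = 4.05×1.185×0.73 = 3.503 m³/s
Q = Σ q = 5.592 m³/s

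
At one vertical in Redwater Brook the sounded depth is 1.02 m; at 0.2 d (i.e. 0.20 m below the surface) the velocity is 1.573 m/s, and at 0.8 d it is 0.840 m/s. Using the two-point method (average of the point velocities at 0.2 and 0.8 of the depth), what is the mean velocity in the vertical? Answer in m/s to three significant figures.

1.21 m/s

v̄ = (1.573 + 0.840) / 2 = 1.207 m/s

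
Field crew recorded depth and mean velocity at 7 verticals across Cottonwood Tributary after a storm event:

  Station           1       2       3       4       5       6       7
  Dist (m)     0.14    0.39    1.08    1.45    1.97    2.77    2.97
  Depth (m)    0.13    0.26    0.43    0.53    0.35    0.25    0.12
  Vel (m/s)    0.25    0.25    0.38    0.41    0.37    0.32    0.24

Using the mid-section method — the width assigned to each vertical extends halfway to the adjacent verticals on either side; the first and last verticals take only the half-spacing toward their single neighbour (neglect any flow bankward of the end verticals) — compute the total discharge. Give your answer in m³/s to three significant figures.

0.346 m³/s

w_1 = (0.39 − 0.14)/2 = 0.125 m; q_1 = 0.25 × 0.13 × 0.125 = 0.004063 m³/s
w_2 = (1.08 − 0.14)/2 = 0.47 m; q_2 = 0.25 × 0.26 × 0.47 = 0.03055 m³/s
w_3 = (1.45 − 0.39)/2 = 0.53 m; q_3 = 0.38 × 0.43 × 0.53 = 0.08660 m³/s
w_4 = (1.97 − 1.08)/2 = 0.445 m; q_4 = 0.41 × 0.53 × 0.445 = 0.09670 m³/s
w_5 = (2.77 − 1.45)/2 = 0.66 m; q_5 = 0.37 × 0.35 × 0.66 = 0.08547 m³/s
w_6 = (2.97 − 1.97)/2 = 0.5 m; q_6 = 0.32 × 0.25 × 0.5 = 0.04000 m³/s
w_7 = (2.97 − 2.77)/2 = 0.1 m; q_7 = 0.24 × 0.12 × 0.1 = 0.002880 m³/s
Q = Σ qᵢ = 0.3463 m³/s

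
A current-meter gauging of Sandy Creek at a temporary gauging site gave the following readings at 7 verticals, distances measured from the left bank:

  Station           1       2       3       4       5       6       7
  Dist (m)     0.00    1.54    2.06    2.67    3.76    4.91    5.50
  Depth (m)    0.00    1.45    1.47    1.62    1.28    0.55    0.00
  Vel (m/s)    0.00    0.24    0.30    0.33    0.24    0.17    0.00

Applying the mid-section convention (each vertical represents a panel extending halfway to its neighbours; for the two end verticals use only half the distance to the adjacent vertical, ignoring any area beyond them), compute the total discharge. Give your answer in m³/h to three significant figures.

w_2 = (2.06 − 0.00)/2 = 1.03 m; q_2 = 0.24 × 1.45 × 1.03 = 0.3584 m³/s
w_3 = (2.67 − 1.54)/2 = 0.565 m; q_3 = 0.30 × 1.47 × 0.565 = 0.2492 m³/s
w_4 = (3.76 − 2.06)/2 = 0.85 m; q_4 = 0.33 × 1.62 × 0.85 = 0.4544 m³/s
w_5 = (4.91 − 2.67)/2 = 1.12 m; q_5 = 0.24 × 1.28 × 1.12 = 0.3441 m³/s
w_6 = (5.50 − 3.76)/2 = 0.87 m; q_6 = 0.17 × 0.55 × 0.87 = 0.08135 m³/s
Stations 1, 7 contribute zero (depth or velocity is 0).
Q = Σ qᵢ = 1.487 m³/s
= 1.487 × 3600 = 5355 m³/h

5350 m³/h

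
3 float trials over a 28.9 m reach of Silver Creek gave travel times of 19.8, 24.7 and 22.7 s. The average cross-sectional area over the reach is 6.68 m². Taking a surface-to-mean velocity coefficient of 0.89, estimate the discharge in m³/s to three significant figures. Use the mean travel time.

t̄ = (19.8 + 24.7 + 22.7) / 3 = 22.4 s
v_surface = L / t̄ = 28.9 / 22.4 = 1.290 m/s
v_mean = 0.89 × 1.290 = 1.148 m/s
Q = A × v_mean = 6.68 × 1.148 = 7.670 m³/s

7.67 m³/s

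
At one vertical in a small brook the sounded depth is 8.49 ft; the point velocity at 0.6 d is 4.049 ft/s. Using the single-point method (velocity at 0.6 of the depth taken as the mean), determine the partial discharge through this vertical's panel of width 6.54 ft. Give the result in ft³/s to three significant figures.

v̄ = v₀.₆ = 4.049 ft/s
q = v̄ × d × w = 4.049 × 8.49 × 6.54 = 224.8 ft³/s

225 ft³/s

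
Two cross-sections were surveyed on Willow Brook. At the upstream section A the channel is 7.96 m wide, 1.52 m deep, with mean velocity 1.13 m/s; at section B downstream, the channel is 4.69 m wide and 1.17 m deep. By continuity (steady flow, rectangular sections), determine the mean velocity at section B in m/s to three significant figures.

Q = A₁V₁ = (7.96×1.52) × 1.13 = 13.67 m³/s
A₂ = 4.69 × 1.17 = 5.487 m²
V₂ = Q/A₂ = 13.67/5.487 = 2.492 m/s

2.49 m/s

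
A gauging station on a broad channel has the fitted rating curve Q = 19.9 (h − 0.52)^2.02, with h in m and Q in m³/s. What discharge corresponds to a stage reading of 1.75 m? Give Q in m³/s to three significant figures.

Q = 19.9 × (1.75 − 0.52)^2.02 = 19.9 × 1.23^2.02 = 30.23 m³/s

30.2 m³/s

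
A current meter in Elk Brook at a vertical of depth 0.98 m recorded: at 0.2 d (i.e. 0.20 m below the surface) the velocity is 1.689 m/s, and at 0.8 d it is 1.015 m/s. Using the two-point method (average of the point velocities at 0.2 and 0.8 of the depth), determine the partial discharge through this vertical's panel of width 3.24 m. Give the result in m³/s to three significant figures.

4.29 m³/s

v̄ = (1.689 + 1.015) / 2 = 1.352 m/s
q = v̄ × d × w = 1.352 × 0.98 × 3.24 = 4.293 m³/s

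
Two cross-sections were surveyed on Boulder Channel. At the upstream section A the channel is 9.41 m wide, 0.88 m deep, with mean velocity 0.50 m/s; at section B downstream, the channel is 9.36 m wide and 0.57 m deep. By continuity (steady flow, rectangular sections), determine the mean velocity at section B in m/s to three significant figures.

Q = A₁V₁ = (9.41×0.88) × 0.50 = 4.140 m³/s
A₂ = 9.36 × 0.57 = 5.335 m²
V₂ = Q/A₂ = 4.140/5.335 = 0.7761 m/s

0.776 m/s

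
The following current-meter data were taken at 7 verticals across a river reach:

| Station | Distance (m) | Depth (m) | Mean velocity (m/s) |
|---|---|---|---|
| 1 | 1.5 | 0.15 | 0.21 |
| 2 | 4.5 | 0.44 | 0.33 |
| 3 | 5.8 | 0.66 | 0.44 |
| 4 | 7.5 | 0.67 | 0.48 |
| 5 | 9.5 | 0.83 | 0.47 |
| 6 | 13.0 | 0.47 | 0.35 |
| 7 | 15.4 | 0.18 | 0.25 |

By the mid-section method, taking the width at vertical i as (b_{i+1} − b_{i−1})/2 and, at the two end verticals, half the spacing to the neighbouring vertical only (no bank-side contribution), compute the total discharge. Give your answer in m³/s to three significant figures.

w_1 = (4.5 − 1.5)/2 = 1.5 m; q_1 = 0.21 × 0.15 × 1.5 = 0.04725 m³/s
w_2 = (5.8 − 1.5)/2 = 2.15 m; q_2 = 0.33 × 0.44 × 2.15 = 0.3122 m³/s
w_3 = (7.5 − 4.5)/2 = 1.5 m; q_3 = 0.44 × 0.66 × 1.5 = 0.4356 m³/s
w_4 = (9.5 − 5.8)/2 = 1.85 m; q_4 = 0.48 × 0.67 × 1.85 = 0.5950 m³/s
w_5 = (13.0 − 7.5)/2 = 2.75 m; q_5 = 0.47 × 0.83 × 2.75 = 1.073 m³/s
w_6 = (15.4 − 9.5)/2 = 2.95 m; q_6 = 0.35 × 0.47 × 2.95 = 0.4853 m³/s
w_7 = (15.4 − 13.0)/2 = 1.2 m; q_7 = 0.25 × 0.18 × 1.2 = 0.05400 m³/s
Q = Σ qᵢ = 3.002 m³/s

3.00 m³/s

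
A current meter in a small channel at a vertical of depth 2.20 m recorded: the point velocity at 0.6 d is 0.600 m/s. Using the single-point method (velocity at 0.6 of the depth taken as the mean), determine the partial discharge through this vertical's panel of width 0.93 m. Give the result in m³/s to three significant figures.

1.23 m³/s

v̄ = v₀.₆ = 0.600 m/s
q = v̄ × d × w = 0.6000 × 2.20 × 0.93 = 1.228 m³/s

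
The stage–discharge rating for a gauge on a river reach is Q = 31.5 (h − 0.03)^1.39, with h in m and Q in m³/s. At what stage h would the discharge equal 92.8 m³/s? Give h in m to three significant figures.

h − h₀ = (Q/C)^(1/b) = (92.8/31.5)^(1/1.39) = 2.176 m
h = 0.03 + 2.176 = 2.206 m

2.21 m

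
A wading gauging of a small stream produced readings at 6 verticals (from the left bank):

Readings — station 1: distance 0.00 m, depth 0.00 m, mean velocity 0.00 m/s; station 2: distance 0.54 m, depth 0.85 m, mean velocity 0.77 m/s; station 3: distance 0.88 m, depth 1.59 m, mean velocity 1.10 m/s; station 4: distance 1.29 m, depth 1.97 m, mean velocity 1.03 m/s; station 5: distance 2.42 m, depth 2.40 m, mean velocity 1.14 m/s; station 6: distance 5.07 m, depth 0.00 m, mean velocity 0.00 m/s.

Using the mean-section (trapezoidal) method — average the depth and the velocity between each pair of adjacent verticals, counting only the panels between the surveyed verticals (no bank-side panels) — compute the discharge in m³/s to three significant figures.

Panel 1-2: Δb = 0.54 m, d̄ = (0.00+0.85)/2 = 0.425, v̄ = (0.00+0.77)/2 = 0.385 → q = 0.54×0.425×0.385 = 0.08836 m³/s
Panel 2-3: Δb = 0.34 m, d̄ = (0.85+1.59)/2 = 1.22, v̄ = (0.77+1.10)/2 = 0.935 → q = 0.34×1.22×0.935 = 0.3878 m³/s
Panel 3-4: Δb = 0.41 m, d̄ = (1.59+1.97)/2 = 1.78, v̄ = (1.10+1.03)/2 = 1.065 → q = 0.41×1.78×1.065 = 0.7772 m³/s
Panel 4-5: Δb = 1.13 m, d̄ = (1.97+2.40)/2 = 2.185, v̄ = (1.03+1.14)/2 = 1.085 → q = 1.13×2.185×1.085 = 2.679 m³/s
Panel 5-6: Δb = 2.65 m, d̄ = (2.40+0.00)/2 = 1.2, v̄ = (1.14+0.00)/2 = 0.57 → q = 2.65×1.2×0.57 = 1.813 m³/s
Q = Σ q = 5.745 m³/s

5.74 m³/s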